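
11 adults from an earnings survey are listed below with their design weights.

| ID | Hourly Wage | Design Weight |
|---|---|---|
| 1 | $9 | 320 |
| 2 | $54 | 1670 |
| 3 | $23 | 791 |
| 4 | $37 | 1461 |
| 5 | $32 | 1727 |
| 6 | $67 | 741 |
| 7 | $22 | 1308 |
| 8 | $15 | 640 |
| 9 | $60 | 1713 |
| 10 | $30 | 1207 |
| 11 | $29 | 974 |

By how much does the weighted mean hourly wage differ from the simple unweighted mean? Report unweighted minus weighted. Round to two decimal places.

Unweighted sum = 378
Unweighted mean = 378 / 11 = 34.363636
Weighted sum = 9×320 + 54×1670 + 23×791 + 37×1461 + 32×1727 + 67×741 + 22×1308 + 15×640 + 60×1713 + 30×1207 + 29×974
  = 2880 + 90180 + 18193 + 54057 + 55264 + 49647 + 28776 + 9600 + 102780 + 36210 + 28246 = 475833
Sum of weights = 320 + 1670 + 791 + 1461 + 1727 + 741 + 1308 + 640 + 1713 + 1207 + 974 = 12552
Weighted mean = 475833 / 12552 = 37.908939
Difference (unweighted minus weighted) = -3.5453025

-3.55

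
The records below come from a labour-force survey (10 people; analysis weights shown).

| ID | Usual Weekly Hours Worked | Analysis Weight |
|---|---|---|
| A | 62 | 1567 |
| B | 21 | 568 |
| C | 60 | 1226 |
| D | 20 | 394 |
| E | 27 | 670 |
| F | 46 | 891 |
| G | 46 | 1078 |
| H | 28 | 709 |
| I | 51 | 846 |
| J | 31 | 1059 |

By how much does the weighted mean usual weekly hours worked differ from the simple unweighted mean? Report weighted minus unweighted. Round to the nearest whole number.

Unweighted sum = 62 + 21 + 60 + 20 + 27 + 46 + 46 + 28 + 51 + 31 = 392
Unweighted mean = 392 / 10 = 39.2
Weighted sum = 62×1567 + 21×568 + 60×1226 + 20×394 + 27×670 + 46×891 + 46×1078 + 28×709 + 51×846 + 31×1059
  = 395013
Sum of weights = 1567 + 568 + 1226 + 394 + 670 + 891 + 1078 + 709 + 846 + 1059 = 9008
Weighted mean = 395013 / 9008 = 43.851354
Difference (weighted minus unweighted) = 4.6513544

5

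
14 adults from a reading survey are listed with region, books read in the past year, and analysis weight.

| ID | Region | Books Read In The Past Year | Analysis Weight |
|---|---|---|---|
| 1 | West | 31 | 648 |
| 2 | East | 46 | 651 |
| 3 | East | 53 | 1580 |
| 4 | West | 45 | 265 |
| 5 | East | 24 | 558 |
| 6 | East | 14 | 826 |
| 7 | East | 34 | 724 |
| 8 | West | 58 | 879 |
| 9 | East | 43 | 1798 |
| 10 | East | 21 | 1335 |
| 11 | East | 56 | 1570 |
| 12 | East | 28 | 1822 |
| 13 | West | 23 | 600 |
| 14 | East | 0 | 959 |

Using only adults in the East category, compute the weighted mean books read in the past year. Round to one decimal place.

East rows: 2, 3, 5, 6, 7, 9, 10, 11, 12, 14
Weighted sum = 407543
Sum of weights = 651 + 1580 + 558 + 826 + 724 + 1798 + 1335 + 1570 + 1822 + 959 = 11823
Weighted mean = 407543 / 11823 = 34.470354

34.5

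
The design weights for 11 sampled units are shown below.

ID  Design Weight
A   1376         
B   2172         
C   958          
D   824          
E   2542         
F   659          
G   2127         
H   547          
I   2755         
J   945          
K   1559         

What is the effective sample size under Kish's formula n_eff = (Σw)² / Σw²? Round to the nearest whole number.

Σ wᵢ = 16464
Σ wᵢ² = 30840614
n_eff = 16464² / 30840614 = 271063296 / 30840614 = 8.7891666

9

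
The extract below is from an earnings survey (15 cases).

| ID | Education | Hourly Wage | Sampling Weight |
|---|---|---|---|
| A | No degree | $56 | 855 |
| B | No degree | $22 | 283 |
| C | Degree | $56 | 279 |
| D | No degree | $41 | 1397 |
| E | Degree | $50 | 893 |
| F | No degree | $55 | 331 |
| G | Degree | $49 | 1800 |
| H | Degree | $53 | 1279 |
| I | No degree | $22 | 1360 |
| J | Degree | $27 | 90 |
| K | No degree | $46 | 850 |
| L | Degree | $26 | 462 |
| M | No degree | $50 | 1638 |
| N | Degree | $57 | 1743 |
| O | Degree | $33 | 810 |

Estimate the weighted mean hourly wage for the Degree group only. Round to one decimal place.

48.5

Degree rows: C, E, G, H, J, L, N, O
Weighted sum = 56×279 + 50×893 + 49×1800 + 53×1279 + 27×90 + 26×462 + 57×1743 + 33×810
  = 15624 + 44650 + 88200 + 67787 + 2430 + 12012 + 99351 + 26730 = 356784
Sum of weights = 7356
Weighted mean = 356784 / 7356 = 48.502447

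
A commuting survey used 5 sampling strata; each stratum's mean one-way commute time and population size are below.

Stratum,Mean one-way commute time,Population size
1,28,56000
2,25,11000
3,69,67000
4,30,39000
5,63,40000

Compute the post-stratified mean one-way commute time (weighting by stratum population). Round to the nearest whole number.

48

Σ Nₕ·x̄ₕ = 28×56000 + 25×11000 + 69×67000 + 30×39000 + 63×40000
  = 10156000
Σ Nₕ = 56000 + 11000 + 67000 + 39000 + 40000 = 213000
Overall mean = 10156000 / 213000 = 47.680751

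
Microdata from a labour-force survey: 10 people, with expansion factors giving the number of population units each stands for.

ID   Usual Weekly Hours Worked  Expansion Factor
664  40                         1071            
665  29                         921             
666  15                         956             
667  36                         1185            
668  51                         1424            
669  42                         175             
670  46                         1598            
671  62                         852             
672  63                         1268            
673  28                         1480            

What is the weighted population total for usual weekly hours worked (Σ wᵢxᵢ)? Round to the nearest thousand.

454000

Weighted total = 40×1071 + 29×921 + 15×956 + 36×1185 + 51×1424 + 42×175 + 46×1598 + 62×852 + 63×1268 + 28×1480
  = 454179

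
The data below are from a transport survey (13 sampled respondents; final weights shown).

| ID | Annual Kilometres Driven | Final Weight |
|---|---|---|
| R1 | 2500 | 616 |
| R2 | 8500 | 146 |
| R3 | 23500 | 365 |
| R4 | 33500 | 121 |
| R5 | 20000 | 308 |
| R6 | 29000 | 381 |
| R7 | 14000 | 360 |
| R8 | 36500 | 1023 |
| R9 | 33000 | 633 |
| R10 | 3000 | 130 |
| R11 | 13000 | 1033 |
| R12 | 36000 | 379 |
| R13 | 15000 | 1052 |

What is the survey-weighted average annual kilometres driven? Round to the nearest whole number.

Weighted sum = 139132500
Sum of weights = 6547
Weighted mean = 139132500 / 6547 = 21251.336

21251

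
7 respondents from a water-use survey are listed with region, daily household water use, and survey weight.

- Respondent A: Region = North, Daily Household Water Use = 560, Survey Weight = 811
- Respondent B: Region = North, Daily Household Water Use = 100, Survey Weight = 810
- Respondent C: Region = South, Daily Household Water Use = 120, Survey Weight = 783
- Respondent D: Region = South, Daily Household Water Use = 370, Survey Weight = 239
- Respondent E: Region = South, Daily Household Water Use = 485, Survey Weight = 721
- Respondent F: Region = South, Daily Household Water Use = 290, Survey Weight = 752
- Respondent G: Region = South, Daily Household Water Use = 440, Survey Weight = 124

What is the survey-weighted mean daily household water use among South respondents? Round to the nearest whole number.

307

South rows: C, D, E, F, G
Weighted sum = 120×783 + 370×239 + 485×721 + 290×752 + 440×124
  = 804715
Sum of weights = 783 + 239 + 721 + 752 + 124 = 2619
Weighted mean = 804715 / 2619 = 307.2604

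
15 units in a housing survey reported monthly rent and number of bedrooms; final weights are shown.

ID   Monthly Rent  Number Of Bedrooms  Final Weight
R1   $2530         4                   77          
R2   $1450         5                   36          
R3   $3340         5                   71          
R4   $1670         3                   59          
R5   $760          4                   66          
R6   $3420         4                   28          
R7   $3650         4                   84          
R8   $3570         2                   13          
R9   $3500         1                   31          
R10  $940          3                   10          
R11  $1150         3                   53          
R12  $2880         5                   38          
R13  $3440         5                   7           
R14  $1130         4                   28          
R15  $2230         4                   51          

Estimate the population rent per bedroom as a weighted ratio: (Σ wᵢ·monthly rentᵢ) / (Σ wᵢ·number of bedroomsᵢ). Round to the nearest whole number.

Σ wᵢ·y = 1539350
Σ wᵢ·x = 2519
Ratio = 1539350 / 2519 = 611.09567

611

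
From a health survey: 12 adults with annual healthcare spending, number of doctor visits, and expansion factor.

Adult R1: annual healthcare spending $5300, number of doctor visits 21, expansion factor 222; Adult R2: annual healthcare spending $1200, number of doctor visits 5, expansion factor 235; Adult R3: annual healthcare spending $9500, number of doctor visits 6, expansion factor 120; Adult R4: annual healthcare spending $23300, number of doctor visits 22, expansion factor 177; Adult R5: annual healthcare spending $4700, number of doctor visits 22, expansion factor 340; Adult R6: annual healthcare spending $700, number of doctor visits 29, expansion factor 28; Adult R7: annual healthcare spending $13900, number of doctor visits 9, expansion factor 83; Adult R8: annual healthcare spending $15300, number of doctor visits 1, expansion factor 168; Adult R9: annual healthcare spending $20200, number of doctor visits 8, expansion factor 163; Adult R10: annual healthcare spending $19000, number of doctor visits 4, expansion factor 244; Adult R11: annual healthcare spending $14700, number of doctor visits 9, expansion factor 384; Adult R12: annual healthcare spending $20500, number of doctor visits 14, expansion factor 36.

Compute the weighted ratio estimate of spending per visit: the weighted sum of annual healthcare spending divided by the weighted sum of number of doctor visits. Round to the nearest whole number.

1018

Σ wᵢ·y = 5300×222 + 1200×235 + 9500×120 + 23300×177 + 4700×340 + 700×28 + 13900×83 + 15300×168 + 20200×163 + 19000×244 + 14700×384 + 20500×36
  = 1176600 + 282000 + 1140000 + 4124100 + 1598000 + 19600 + 1153700 + 2570400 + 3292600 + 4636000 + 5644800 + 738000 = 26375800
Σ wᵢ·x = 21×222 + 5×235 + 6×120 + 22×177 + 22×340 + 29×28 + 9×83 + 1×168 + 8×163 + 4×244 + 9×384 + 14×36
  = 25898
Ratio = 26375800 / 25898 = 1018.4493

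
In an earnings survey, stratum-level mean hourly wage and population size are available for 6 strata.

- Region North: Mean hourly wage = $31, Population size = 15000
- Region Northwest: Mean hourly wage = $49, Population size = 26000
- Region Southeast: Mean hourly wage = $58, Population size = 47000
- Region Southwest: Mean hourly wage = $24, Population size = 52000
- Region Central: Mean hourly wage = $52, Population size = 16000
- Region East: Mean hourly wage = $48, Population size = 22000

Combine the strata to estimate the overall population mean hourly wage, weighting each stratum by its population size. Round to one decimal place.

Σ Nₕ·x̄ₕ = 7601000
Σ Nₕ = 178000
Overall mean = 7601000 / 178000 = 42.702247

42.7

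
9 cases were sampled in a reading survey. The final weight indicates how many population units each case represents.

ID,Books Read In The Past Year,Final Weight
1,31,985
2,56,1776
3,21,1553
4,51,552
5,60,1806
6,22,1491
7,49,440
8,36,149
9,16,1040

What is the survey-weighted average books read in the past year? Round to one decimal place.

Weighted sum = 31×985 + 56×1776 + 21×1553 + 51×552 + 60×1806 + 22×1491 + 49×440 + 36×149 + 16×1040
  = 375482
Sum of weights = 985 + 1776 + 1553 + 552 + 1806 + 1491 + 440 + 149 + 1040 = 9792
Weighted mean = 375482 / 9792 = 38.345792

38.3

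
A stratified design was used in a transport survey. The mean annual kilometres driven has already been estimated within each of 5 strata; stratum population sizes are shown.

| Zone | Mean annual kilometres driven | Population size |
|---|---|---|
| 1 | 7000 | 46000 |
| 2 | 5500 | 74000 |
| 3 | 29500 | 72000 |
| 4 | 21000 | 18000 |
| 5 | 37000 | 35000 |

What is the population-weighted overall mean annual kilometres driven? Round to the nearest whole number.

Σ Nₕ·x̄ₕ = 7000×46000 + 5500×74000 + 29500×72000 + 21000×18000 + 37000×35000
  = 322000000 + 407000000 + 2124000000 + 378000000 + 1295000000 = 4526000000
Σ Nₕ = 46000 + 74000 + 72000 + 18000 + 35000 = 245000
Overall mean = 4526000000 / 245000 = 18473.469

18473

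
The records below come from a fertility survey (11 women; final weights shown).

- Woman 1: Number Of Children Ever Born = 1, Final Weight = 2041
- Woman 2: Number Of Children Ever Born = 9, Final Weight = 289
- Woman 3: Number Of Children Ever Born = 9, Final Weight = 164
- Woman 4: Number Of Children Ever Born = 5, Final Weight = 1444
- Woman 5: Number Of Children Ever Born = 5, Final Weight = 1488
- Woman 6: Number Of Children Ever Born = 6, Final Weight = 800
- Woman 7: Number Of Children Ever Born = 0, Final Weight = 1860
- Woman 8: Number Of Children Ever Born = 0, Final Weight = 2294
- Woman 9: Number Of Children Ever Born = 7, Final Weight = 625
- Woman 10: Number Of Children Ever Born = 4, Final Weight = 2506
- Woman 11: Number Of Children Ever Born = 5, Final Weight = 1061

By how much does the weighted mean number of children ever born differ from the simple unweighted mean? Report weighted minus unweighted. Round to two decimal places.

Unweighted sum = 1 + 9 + 9 + 5 + 5 + 6 + 0 + 0 + 7 + 4 + 5 = 51
Unweighted mean = 51 / 11 = 4.6363636
Weighted sum = 1×2041 + 9×289 + 9×164 + 5×1444 + 5×1488 + 6×800 + 0×1860 + 0×2294 + 7×625 + 4×2506 + 5×1061
  = 2041 + 2601 + 1476 + 7220 + 7440 + 4800 + 0 + 0 + 4375 + 10024 + 5305 = 45282
Sum of weights = 2041 + 289 + 164 + 1444 + 1488 + 800 + 1860 + 2294 + 625 + 2506 + 1061 = 14572
Weighted mean = 45282 / 14572 = 3.1074664
Difference (weighted minus unweighted) = -1.5288973

-1.53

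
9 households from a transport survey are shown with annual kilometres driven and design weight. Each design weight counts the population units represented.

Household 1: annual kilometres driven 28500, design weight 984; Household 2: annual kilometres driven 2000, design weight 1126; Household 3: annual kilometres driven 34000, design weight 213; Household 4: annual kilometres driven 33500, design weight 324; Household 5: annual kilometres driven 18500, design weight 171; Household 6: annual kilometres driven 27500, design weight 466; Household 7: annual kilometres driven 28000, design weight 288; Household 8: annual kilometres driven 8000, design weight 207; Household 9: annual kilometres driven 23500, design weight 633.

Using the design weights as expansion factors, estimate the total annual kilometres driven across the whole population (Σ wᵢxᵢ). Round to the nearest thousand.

88966000

Weighted total = 28500×984 + 2000×1126 + 34000×213 + 33500×324 + 18500×171 + 27500×466 + 28000×288 + 8000×207 + 23500×633
  = 28044000 + 2252000 + 7242000 + 10854000 + 3163500 + 12815000 + 8064000 + 1656000 + 14875500 = 88966000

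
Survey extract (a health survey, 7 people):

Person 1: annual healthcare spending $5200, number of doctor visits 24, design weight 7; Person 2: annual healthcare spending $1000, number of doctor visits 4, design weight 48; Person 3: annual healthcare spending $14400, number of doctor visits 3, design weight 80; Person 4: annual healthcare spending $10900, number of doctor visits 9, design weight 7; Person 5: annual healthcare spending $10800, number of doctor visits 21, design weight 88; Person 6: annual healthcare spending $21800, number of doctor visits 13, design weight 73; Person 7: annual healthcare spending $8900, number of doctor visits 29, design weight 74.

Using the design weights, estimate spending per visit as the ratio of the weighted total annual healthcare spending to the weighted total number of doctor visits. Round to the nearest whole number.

805

Σ wᵢ·y = 5200×7 + 1000×48 + 14400×80 + 10900×7 + 10800×88 + 21800×73 + 8900×74
  = 4513100
Σ wᵢ·x = 24×7 + 4×48 + 3×80 + 9×7 + 21×88 + 13×73 + 29×74
  = 168 + 192 + 240 + 63 + 1848 + 949 + 2146 = 5606
Ratio = 4513100 / 5606 = 805.04816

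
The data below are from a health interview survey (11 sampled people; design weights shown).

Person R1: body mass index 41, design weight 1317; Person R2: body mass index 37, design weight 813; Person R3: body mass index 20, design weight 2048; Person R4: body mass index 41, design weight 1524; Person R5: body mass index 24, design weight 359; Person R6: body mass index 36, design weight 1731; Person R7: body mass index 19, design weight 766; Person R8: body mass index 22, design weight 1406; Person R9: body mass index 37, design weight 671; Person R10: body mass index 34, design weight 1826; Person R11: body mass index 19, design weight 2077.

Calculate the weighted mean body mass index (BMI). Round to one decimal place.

29.6

Weighted sum = 41×1317 + 37×813 + 20×2048 + 41×1524 + 24×359 + 36×1731 + 19×766 + 22×1406 + 37×671 + 34×1826 + 19×2077
  = 53997 + 30081 + 40960 + 62484 + 8616 + 62316 + 14554 + 30932 + 24827 + 62084 + 39463 = 430314
Sum of weights = 14538
Weighted mean = 430314 / 14538 = 29.599257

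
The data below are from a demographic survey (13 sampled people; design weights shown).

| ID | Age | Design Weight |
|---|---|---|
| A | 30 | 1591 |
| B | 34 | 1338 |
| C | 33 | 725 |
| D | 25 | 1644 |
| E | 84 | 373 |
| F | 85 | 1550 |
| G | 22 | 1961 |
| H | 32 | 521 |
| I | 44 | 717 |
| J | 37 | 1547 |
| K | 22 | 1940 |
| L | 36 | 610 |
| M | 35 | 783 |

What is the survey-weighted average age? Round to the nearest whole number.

Weighted sum = 561975
Sum of weights = 15300
Weighted mean = 561975 / 15300 = 36.730392

37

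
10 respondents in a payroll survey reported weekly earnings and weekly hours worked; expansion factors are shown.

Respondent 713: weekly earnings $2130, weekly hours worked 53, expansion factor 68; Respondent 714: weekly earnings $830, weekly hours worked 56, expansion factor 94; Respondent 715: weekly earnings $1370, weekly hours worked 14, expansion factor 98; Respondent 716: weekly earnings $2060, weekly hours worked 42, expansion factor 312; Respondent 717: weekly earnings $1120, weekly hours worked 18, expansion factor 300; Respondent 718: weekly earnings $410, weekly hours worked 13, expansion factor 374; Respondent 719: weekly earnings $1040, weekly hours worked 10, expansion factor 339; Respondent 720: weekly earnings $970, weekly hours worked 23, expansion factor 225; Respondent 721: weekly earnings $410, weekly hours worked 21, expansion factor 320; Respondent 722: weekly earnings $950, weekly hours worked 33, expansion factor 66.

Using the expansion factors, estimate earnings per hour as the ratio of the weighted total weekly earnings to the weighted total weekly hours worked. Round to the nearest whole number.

Σ wᵢ·y = 2130×68 + 830×94 + 1370×98 + 2060×312 + 1120×300 + 410×374 + 1040×339 + 970×225 + 410×320 + 950×66
  = 144840 + 78020 + 134260 + 642720 + 336000 + 153340 + 352560 + 218250 + 131200 + 62700 = 2253890
Σ wᵢ·x = 53×68 + 56×94 + 14×98 + 42×312 + 18×300 + 13×374 + 10×339 + 23×225 + 21×320 + 33×66
  = 3604 + 5264 + 1372 + 13104 + 5400 + 4862 + 3390 + 5175 + 6720 + 2178 = 51069
Ratio = 2253890 / 51069 = 44.134211

44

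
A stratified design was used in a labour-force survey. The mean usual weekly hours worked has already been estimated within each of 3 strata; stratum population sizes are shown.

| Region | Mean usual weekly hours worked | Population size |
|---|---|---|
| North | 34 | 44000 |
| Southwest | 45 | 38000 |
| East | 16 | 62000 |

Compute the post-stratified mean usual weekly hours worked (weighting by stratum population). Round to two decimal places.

Σ Nₕ·x̄ₕ = 4198000
Σ Nₕ = 44000 + 38000 + 62000 = 144000
Overall mean = 4198000 / 144000 = 29.152778

29.15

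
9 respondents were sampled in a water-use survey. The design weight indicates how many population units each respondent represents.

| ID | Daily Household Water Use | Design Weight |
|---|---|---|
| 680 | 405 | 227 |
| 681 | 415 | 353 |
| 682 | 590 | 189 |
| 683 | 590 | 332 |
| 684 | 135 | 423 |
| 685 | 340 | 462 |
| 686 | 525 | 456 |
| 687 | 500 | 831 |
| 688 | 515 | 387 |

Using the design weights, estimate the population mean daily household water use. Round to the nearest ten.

440

Weighted sum = 405×227 + 415×353 + 590×189 + 590×332 + 135×423 + 340×462 + 525×456 + 500×831 + 515×387
  = 91935 + 146495 + 111510 + 195880 + 57105 + 157080 + 239400 + 415500 + 199305 = 1614210
Sum of weights = 227 + 353 + 189 + 332 + 423 + 462 + 456 + 831 + 387 = 3660
Weighted mean = 1614210 / 3660 = 441.04098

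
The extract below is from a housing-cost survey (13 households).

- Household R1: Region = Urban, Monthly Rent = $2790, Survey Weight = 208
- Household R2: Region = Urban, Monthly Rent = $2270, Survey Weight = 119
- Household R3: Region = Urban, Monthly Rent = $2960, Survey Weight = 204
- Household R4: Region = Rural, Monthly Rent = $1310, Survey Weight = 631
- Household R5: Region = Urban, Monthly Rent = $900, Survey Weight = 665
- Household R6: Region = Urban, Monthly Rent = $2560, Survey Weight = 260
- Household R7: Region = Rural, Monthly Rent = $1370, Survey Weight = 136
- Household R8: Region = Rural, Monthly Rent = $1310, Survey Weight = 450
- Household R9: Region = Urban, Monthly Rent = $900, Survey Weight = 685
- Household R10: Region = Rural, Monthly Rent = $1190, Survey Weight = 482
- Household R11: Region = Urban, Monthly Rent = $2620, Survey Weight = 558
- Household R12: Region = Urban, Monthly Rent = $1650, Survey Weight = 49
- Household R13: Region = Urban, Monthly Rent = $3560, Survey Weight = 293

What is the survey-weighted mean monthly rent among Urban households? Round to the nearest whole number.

Urban rows: R1, R2, R3, R5, R6, R9, R11, R12, R13
Weighted sum = 2790×208 + 2270×119 + 2960×204 + 900×665 + 2560×260 + 900×685 + 2620×558 + 1650×49 + 3560×293
  = 580320 + 270130 + 603840 + 598500 + 665600 + 616500 + 1461960 + 80850 + 1043080 = 5920780
Sum of weights = 3041
Weighted mean = 5920780 / 3041 = 1946.9845

1947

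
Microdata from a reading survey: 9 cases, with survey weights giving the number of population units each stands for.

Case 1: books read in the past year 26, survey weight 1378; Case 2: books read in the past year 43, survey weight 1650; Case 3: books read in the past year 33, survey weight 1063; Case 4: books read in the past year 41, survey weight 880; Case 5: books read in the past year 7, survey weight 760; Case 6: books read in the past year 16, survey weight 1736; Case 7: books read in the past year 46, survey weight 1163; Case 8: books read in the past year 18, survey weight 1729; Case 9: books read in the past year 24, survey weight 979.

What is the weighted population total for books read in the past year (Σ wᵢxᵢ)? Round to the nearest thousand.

319000

Weighted total = 26×1378 + 43×1650 + 33×1063 + 41×880 + 7×760 + 16×1736 + 46×1163 + 18×1729 + 24×979
  = 35828 + 70950 + 35079 + 36080 + 5320 + 27776 + 53498 + 31122 + 23496 = 319149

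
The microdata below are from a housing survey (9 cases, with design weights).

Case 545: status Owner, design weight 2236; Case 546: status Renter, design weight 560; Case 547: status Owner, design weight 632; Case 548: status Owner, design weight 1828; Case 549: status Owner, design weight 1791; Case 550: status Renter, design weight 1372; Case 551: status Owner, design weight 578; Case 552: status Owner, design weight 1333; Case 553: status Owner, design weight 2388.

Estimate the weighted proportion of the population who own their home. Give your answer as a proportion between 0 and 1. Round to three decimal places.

Sum of weights for 'Owner' = 2236 + 632 + 1828 + 1791 + 578 + 1333 + 2388 = 10786
Total weight = 2236 + 560 + 632 + 1828 + 1791 + 1372 + 578 + 1333 + 2388 = 12718
Weighted proportion = 10786 / 12718 = 0.84808932

0.848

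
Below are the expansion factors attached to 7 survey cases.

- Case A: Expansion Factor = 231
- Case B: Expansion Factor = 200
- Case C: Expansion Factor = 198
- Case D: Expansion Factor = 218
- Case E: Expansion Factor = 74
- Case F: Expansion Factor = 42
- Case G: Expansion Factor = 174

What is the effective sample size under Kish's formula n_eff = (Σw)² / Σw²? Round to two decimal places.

Σ wᵢ = 231 + 200 + 198 + 218 + 74 + 42 + 174 = 1137
Σ wᵢ² = 53361 + 40000 + 39204 + 47524 + 5476 + 1764 + 30276 = 217605
n_eff = 1137² / 217605 = 1292769 / 217605 = 5.9408975

5.94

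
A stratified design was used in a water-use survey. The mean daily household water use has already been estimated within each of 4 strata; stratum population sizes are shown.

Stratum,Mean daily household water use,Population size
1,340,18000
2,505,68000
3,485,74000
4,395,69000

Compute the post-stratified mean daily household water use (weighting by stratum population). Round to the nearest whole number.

Σ Nₕ·x̄ₕ = 340×18000 + 505×68000 + 485×74000 + 395×69000
  = 103605000
Σ Nₕ = 18000 + 68000 + 74000 + 69000 = 229000
Overall mean = 103605000 / 229000 = 452.42358

452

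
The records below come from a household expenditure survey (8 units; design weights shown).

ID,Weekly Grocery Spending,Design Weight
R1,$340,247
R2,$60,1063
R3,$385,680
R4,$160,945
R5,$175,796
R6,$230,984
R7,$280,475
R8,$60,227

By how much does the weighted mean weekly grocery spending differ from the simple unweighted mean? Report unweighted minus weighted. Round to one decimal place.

13.2

Unweighted sum = 340 + 60 + 385 + 160 + 175 + 230 + 280 + 60 = 1690
Unweighted mean = 1690 / 8 = 211.25
Weighted sum = 340×247 + 60×1063 + 385×680 + 160×945 + 175×796 + 230×984 + 280×475 + 60×227
  = 83980 + 63780 + 261800 + 151200 + 139300 + 226320 + 133000 + 13620 = 1073000
Sum of weights = 5417
Weighted mean = 1073000 / 5417 = 198.08012
Difference (unweighted minus weighted) = 13.169882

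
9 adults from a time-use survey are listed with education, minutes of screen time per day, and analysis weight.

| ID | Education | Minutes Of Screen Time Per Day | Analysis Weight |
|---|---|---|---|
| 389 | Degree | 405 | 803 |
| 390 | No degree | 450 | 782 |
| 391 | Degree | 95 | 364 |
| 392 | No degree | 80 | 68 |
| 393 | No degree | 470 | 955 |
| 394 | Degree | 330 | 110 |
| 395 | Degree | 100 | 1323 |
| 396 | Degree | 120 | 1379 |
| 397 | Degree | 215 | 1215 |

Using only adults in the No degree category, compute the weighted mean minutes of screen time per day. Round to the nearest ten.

450

No degree rows: 390, 392, 393
Weighted sum = 806190
Sum of weights = 782 + 68 + 955 = 1805
Weighted mean = 806190 / 1805 = 446.64266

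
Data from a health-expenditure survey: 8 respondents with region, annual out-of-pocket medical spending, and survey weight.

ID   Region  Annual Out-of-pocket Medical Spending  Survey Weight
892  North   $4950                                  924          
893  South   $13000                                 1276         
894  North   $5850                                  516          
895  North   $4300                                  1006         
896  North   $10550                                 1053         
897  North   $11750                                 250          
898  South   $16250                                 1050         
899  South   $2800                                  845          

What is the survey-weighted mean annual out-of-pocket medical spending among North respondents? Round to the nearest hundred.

North rows: 892, 894, 895, 896, 897
Weighted sum = 4950×924 + 5850×516 + 4300×1006 + 10550×1053 + 11750×250
  = 4573800 + 3018600 + 4325800 + 11109150 + 2937500 = 25964850
Sum of weights = 924 + 516 + 1006 + 1053 + 250 = 3749
Weighted mean = 25964850 / 3749 = 6925.8069

6900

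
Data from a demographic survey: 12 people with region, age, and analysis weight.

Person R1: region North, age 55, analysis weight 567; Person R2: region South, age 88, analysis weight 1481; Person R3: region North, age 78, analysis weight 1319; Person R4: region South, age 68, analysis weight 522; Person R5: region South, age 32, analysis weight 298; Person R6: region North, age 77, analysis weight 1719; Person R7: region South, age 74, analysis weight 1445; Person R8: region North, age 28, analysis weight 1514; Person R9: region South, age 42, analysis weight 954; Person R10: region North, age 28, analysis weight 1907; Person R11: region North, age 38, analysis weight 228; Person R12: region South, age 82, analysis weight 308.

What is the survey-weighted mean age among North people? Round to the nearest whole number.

North rows: R1, R3, R6, R8, R10, R11
Weighted sum = 370882
Sum of weights = 567 + 1319 + 1719 + 1514 + 1907 + 228 = 7254
Weighted mean = 370882 / 7254 = 51.127929

51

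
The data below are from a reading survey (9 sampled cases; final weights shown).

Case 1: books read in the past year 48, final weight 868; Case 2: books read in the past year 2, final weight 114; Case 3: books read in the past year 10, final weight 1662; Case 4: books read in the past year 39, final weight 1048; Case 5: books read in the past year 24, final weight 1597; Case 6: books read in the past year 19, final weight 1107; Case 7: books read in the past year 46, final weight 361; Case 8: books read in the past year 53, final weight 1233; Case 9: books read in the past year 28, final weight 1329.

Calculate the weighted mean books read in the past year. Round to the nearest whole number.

30

Weighted sum = 277912
Sum of weights = 868 + 114 + 1662 + 1048 + 1597 + 1107 + 361 + 1233 + 1329 = 9319
Weighted mean = 277912 / 9319 = 29.822084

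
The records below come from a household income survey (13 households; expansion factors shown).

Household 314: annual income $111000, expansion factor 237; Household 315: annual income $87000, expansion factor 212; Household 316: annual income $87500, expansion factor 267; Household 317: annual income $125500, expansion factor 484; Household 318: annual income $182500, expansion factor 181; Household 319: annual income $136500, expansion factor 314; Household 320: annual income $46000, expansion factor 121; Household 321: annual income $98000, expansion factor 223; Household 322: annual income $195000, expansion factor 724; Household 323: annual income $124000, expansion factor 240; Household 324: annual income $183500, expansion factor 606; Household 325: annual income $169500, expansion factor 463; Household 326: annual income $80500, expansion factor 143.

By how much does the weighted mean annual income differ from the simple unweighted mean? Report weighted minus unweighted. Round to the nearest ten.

18250

Unweighted sum = 1626500
Unweighted mean = 1626500 / 13 = 125115.38
Weighted sum = 604300000
Sum of weights = 4215
Weighted mean = 604300000 / 4215 = 143368.92
Difference (weighted minus unweighted) = 18253.536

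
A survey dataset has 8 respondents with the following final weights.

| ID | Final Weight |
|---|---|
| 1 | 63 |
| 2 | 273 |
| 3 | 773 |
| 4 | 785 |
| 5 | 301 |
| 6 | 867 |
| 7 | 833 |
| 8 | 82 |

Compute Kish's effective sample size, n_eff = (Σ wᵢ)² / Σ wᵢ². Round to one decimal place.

5.6

Σ wᵢ = 63 + 273 + 773 + 785 + 301 + 867 + 833 + 82 = 3977
Σ wᵢ² = 3969 + 74529 + 597529 + 616225 + 90601 + 751689 + 693889 + 6724 = 2835155
n_eff = 3977² / 2835155 = 15816529 / 2835155 = 5.5787176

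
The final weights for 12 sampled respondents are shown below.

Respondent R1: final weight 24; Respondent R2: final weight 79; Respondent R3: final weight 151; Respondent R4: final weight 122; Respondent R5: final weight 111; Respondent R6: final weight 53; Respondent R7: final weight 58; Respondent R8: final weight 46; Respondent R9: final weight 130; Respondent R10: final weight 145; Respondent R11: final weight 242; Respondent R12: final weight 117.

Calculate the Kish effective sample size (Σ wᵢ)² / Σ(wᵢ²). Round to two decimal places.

9.32

Σ wᵢ = 24 + 79 + 151 + 122 + 111 + 53 + 58 + 46 + 130 + 145 + 242 + 117 = 1278
Σ wᵢ² = 175290
n_eff = 1278² / 175290 = 1633284 / 175290 = 9.3176108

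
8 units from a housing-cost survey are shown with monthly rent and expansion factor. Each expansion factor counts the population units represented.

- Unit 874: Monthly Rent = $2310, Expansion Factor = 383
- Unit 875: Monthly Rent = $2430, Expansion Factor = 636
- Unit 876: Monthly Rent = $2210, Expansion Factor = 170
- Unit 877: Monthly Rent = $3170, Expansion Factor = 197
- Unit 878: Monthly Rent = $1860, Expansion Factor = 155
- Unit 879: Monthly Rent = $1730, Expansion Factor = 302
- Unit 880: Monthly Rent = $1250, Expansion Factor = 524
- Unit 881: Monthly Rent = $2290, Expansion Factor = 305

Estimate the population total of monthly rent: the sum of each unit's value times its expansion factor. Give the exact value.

5594610

Weighted total = 2310×383 + 2430×636 + 2210×170 + 3170×197 + 1860×155 + 1730×302 + 1250×524 + 2290×305
  = 884730 + 1545480 + 375700 + 624490 + 288300 + 522460 + 655000 + 698450 = 5594610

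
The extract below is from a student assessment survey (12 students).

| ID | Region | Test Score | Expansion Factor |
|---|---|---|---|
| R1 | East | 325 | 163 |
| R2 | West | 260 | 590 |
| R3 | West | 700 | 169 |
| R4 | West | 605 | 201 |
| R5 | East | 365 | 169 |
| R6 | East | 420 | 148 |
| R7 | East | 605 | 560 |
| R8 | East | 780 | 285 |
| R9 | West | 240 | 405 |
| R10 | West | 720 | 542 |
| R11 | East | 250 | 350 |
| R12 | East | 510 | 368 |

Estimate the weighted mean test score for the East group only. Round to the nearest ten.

East rows: R1, R5, R6, R7, R8, R11, R12
Weighted sum = 325×163 + 365×169 + 420×148 + 605×560 + 780×285 + 250×350 + 510×368
  = 52975 + 61685 + 62160 + 338800 + 222300 + 87500 + 187680 = 1013100
Sum of weights = 2043
Weighted mean = 1013100 / 2043 = 495.8884

500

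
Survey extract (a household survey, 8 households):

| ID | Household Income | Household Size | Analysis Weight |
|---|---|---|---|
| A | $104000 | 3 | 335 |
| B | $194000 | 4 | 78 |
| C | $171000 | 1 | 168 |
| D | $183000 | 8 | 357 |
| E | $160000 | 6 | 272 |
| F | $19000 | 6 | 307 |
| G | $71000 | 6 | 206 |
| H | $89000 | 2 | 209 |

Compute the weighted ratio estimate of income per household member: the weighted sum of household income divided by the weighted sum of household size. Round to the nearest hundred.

Σ wᵢ·y = 104000×335 + 194000×78 + 171000×168 + 183000×357 + 160000×272 + 19000×307 + 71000×206 + 89000×209
  = 34840000 + 15132000 + 28728000 + 65331000 + 43520000 + 5833000 + 14626000 + 18601000 = 226611000
Σ wᵢ·x = 3×335 + 4×78 + 1×168 + 8×357 + 6×272 + 6×307 + 6×206 + 2×209
  = 1005 + 312 + 168 + 2856 + 1632 + 1842 + 1236 + 418 = 9469
Ratio = 226611000 / 9469 = 23931.883

23900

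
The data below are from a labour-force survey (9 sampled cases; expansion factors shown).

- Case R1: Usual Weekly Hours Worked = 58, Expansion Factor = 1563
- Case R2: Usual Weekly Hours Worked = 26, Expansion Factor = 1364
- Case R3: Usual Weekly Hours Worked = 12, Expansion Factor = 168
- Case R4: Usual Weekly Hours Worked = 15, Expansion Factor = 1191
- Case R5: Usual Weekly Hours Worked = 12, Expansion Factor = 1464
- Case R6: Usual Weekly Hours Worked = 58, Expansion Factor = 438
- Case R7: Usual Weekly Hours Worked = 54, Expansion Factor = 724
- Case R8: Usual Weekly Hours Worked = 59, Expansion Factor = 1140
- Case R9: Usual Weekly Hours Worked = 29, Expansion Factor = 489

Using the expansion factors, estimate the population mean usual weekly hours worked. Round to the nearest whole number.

36

Weighted sum = 58×1563 + 26×1364 + 12×168 + 15×1191 + 12×1464 + 58×438 + 54×724 + 59×1140 + 29×489
  = 90654 + 35464 + 2016 + 17865 + 17568 + 25404 + 39096 + 67260 + 14181 = 309508
Sum of weights = 1563 + 1364 + 168 + 1191 + 1464 + 438 + 724 + 1140 + 489 = 8541
Weighted mean = 309508 / 8541 = 36.237911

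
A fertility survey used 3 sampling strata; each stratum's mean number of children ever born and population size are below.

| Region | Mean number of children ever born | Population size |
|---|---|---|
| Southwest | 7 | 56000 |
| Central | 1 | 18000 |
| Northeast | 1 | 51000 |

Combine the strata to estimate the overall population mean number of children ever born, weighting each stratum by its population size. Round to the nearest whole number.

4

Σ Nₕ·x̄ₕ = 7×56000 + 1×18000 + 1×51000
  = 392000 + 18000 + 51000 = 461000
Σ Nₕ = 56000 + 18000 + 51000 = 125000
Overall mean = 461000 / 125000 = 3.688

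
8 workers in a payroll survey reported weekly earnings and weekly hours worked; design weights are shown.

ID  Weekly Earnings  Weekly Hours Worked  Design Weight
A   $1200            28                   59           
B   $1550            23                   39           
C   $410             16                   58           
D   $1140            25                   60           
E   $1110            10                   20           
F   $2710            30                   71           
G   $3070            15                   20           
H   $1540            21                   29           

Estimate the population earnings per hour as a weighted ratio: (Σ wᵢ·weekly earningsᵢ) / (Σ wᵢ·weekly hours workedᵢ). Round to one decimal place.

Σ wᵢ·y = 1200×59 + 1550×39 + 410×58 + 1140×60 + 1110×20 + 2710×71 + 3070×20 + 1540×29
  = 70800 + 60450 + 23780 + 68400 + 22200 + 192410 + 61400 + 44660 = 544100
Σ wᵢ·x = 28×59 + 23×39 + 16×58 + 25×60 + 10×20 + 30×71 + 15×20 + 21×29
  = 8216
Ratio = 544100 / 8216 = 66.22444

66.2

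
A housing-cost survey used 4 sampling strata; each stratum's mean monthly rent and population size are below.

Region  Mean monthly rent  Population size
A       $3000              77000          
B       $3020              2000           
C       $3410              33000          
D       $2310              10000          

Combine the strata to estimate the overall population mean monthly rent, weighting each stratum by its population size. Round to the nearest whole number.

3055

Σ Nₕ·x̄ₕ = 372670000
Σ Nₕ = 77000 + 2000 + 33000 + 10000 = 122000
Overall mean = 372670000 / 122000 = 3054.6721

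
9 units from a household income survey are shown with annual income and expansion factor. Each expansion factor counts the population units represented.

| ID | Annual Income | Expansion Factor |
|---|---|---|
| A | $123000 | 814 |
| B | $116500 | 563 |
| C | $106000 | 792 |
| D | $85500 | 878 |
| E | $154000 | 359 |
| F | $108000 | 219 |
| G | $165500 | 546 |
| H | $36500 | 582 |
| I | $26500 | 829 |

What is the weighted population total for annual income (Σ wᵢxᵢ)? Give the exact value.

Weighted total = 123000×814 + 116500×563 + 106000×792 + 85500×878 + 154000×359 + 108000×219 + 165500×546 + 36500×582 + 26500×829
  = 100122000 + 65589500 + 83952000 + 75069000 + 55286000 + 23652000 + 90363000 + 21243000 + 21968500 = 537245000

537245000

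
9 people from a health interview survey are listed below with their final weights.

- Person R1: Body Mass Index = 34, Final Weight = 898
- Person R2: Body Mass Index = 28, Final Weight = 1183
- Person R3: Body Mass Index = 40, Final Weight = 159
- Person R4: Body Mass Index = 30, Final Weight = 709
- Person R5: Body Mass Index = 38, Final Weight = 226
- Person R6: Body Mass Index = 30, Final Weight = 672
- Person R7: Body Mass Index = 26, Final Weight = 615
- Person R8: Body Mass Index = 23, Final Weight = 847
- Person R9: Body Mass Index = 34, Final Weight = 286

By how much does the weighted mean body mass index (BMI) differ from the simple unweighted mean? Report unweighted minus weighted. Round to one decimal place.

Unweighted sum = 34 + 28 + 40 + 30 + 38 + 30 + 26 + 23 + 34 = 283
Unweighted mean = 283 / 9 = 31.444444
Weighted sum = 34×898 + 28×1183 + 40×159 + 30×709 + 38×226 + 30×672 + 26×615 + 23×847 + 34×286
  = 30532 + 33124 + 6360 + 21270 + 8588 + 20160 + 15990 + 19481 + 9724 = 165229
Sum of weights = 898 + 1183 + 159 + 709 + 226 + 672 + 615 + 847 + 286 = 5595
Weighted mean = 165229 / 5595 = 29.531546
Difference (unweighted minus weighted) = 1.9128984

1.9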